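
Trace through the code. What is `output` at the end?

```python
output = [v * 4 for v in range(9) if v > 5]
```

Let's trace through this code step by step.

Initialize: output = [v * 4 for v in range(9) if v > 5]

After execution: output = [24, 28, 32]
[24, 28, 32]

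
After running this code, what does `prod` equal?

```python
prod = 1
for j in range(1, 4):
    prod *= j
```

Let's trace through this code step by step.

Initialize: prod = 1
Entering loop: for j in range(1, 4):

After execution: prod = 6
6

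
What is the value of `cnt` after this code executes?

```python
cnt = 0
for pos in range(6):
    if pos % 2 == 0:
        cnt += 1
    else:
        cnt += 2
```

Let's trace through this code step by step.

Initialize: cnt = 0
Entering loop: for pos in range(6):

After execution: cnt = 9
9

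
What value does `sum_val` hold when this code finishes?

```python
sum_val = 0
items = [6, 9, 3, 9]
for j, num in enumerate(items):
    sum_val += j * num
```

Let's trace through this code step by step.

Initialize: sum_val = 0
Initialize: items = [6, 9, 3, 9]
Entering loop: for j, num in enumerate(items):

After execution: sum_val = 42
42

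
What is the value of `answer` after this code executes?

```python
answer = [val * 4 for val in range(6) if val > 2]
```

Let's trace through this code step by step.

Initialize: answer = [val * 4 for val in range(6) if val > 2]

After execution: answer = [12, 16, 20]
[12, 16, 20]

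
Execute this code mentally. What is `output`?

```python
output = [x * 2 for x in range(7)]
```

Let's trace through this code step by step.

Initialize: output = [x * 2 for x in range(7)]

After execution: output = [0, 2, 4, 6, 8, 10, 12]
[0, 2, 4, 6, 8, 10, 12]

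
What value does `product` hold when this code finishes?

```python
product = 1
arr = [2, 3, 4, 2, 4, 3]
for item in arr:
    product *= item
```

Let's trace through this code step by step.

Initialize: product = 1
Initialize: arr = [2, 3, 4, 2, 4, 3]
Entering loop: for item in arr:

After execution: product = 576
576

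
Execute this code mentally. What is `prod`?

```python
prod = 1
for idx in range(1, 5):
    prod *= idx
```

Let's trace through this code step by step.

Initialize: prod = 1
Entering loop: for idx in range(1, 5):

After execution: prod = 24
24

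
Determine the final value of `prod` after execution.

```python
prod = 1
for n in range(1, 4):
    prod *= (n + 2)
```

Let's trace through this code step by step.

Initialize: prod = 1
Entering loop: for n in range(1, 4):

After execution: prod = 60
60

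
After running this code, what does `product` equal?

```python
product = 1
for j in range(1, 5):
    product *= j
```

Let's trace through this code step by step.

Initialize: product = 1
Entering loop: for j in range(1, 5):

After execution: product = 24
24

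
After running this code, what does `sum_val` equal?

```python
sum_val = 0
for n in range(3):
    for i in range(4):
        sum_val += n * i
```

Let's trace through this code step by step.

Initialize: sum_val = 0
Entering loop: for n in range(3):

After execution: sum_val = 18
18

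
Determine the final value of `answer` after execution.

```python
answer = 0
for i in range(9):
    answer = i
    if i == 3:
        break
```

Let's trace through this code step by step.

Initialize: answer = 0
Entering loop: for i in range(9):

After execution: answer = 3
3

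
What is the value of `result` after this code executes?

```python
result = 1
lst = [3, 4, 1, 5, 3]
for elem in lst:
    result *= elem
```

Let's trace through this code step by step.

Initialize: result = 1
Initialize: lst = [3, 4, 1, 5, 3]
Entering loop: for elem in lst:

After execution: result = 180
180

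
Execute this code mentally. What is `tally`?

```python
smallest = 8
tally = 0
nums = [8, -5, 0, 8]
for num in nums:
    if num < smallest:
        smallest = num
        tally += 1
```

Let's trace through this code step by step.

Initialize: smallest = 8
Initialize: tally = 0
Initialize: nums = [8, -5, 0, 8]
Entering loop: for num in nums:

After execution: tally = 1
1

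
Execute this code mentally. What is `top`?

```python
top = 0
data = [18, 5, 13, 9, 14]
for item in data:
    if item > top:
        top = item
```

Let's trace through this code step by step.

Initialize: top = 0
Initialize: data = [18, 5, 13, 9, 14]
Entering loop: for item in data:

After execution: top = 18
18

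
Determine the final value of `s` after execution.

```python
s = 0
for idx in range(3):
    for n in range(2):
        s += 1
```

Let's trace through this code step by step.

Initialize: s = 0
Entering loop: for idx in range(3):

After execution: s = 6
6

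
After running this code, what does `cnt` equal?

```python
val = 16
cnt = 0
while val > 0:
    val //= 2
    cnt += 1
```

Let's trace through this code step by step.

Initialize: val = 16
Initialize: cnt = 0
Entering loop: while val > 0:

After execution: cnt = 5
5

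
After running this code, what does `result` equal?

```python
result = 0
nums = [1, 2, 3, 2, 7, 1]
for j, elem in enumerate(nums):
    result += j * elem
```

Let's trace through this code step by step.

Initialize: result = 0
Initialize: nums = [1, 2, 3, 2, 7, 1]
Entering loop: for j, elem in enumerate(nums):

After execution: result = 47
47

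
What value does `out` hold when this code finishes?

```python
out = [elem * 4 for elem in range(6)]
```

Let's trace through this code step by step.

Initialize: out = [elem * 4 for elem in range(6)]

After execution: out = [0, 4, 8, 12, 16, 20]
[0, 4, 8, 12, 16, 20]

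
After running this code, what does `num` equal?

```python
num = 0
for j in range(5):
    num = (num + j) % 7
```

Let's trace through this code step by step.

Initialize: num = 0
Entering loop: for j in range(5):

After execution: num = 3
3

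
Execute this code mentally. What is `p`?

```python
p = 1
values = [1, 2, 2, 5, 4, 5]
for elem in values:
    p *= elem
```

Let's trace through this code step by step.

Initialize: p = 1
Initialize: values = [1, 2, 2, 5, 4, 5]
Entering loop: for elem in values:

After execution: p = 400
400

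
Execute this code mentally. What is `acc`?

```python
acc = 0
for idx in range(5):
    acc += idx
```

Let's trace through this code step by step.

Initialize: acc = 0
Entering loop: for idx in range(5):

After execution: acc = 10
10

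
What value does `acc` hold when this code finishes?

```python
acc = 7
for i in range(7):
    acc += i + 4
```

Let's trace through this code step by step.

Initialize: acc = 7
Entering loop: for i in range(7):

After execution: acc = 56
56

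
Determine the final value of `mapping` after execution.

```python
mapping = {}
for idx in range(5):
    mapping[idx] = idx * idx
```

Let's trace through this code step by step.

Initialize: mapping = {}
Entering loop: for idx in range(5):

After execution: mapping = {0: 0, 1: 1, 2: 4, 3: 9, 4: 16}
{0: 0, 1: 1, 2: 4, 3: 9, 4: 16}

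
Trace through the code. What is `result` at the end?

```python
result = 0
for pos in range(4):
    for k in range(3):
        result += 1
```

Let's trace through this code step by step.

Initialize: result = 0
Entering loop: for pos in range(4):

After execution: result = 12
12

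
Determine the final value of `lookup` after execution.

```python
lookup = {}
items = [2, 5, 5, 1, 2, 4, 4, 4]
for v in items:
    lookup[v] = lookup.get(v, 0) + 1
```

Let's trace through this code step by step.

Initialize: lookup = {}
Initialize: items = [2, 5, 5, 1, 2, 4, 4, 4]
Entering loop: for v in items:

After execution: lookup = {2: 2, 5: 2, 1: 1, 4: 3}
{2: 2, 5: 2, 1: 1, 4: 3}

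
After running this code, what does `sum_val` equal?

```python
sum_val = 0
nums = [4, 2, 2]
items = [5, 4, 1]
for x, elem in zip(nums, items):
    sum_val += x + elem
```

Let's trace through this code step by step.

Initialize: sum_val = 0
Initialize: nums = [4, 2, 2]
Initialize: items = [5, 4, 1]
Entering loop: for x, elem in zip(nums, items):

After execution: sum_val = 18
18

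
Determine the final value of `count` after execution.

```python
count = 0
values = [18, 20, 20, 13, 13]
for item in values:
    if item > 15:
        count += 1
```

Let's trace through this code step by step.

Initialize: count = 0
Initialize: values = [18, 20, 20, 13, 13]
Entering loop: for item in values:

After execution: count = 3
3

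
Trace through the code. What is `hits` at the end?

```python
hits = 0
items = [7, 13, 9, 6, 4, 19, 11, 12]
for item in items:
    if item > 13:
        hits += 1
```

Let's trace through this code step by step.

Initialize: hits = 0
Initialize: items = [7, 13, 9, 6, 4, 19, 11, 12]
Entering loop: for item in items:

After execution: hits = 1
1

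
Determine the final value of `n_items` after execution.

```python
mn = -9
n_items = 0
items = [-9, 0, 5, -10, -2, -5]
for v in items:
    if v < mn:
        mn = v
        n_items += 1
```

Let's trace through this code step by step.

Initialize: mn = -9
Initialize: n_items = 0
Initialize: items = [-9, 0, 5, -10, -2, -5]
Entering loop: for v in items:

After execution: n_items = 1
1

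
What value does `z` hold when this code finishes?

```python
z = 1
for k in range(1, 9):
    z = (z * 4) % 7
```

Let's trace through this code step by step.

Initialize: z = 1
Entering loop: for k in range(1, 9):

After execution: z = 2
2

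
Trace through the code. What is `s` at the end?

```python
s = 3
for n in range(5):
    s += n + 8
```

Let's trace through this code step by step.

Initialize: s = 3
Entering loop: for n in range(5):

After execution: s = 53
53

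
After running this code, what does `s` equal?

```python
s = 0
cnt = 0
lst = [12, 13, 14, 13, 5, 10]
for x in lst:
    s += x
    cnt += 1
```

Let's trace through this code step by step.

Initialize: s = 0
Initialize: cnt = 0
Initialize: lst = [12, 13, 14, 13, 5, 10]
Entering loop: for x in lst:

After execution: s = 67
67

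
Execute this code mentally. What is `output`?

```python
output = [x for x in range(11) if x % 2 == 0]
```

Let's trace through this code step by step.

Initialize: output = [x for x in range(11) if x % 2 == 0]

After execution: output = [0, 2, 4, 6, 8, 10]
[0, 2, 4, 6, 8, 10]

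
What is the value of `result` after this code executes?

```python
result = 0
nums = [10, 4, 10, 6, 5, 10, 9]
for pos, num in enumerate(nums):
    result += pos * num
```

Let's trace through this code step by step.

Initialize: result = 0
Initialize: nums = [10, 4, 10, 6, 5, 10, 9]
Entering loop: for pos, num in enumerate(nums):

After execution: result = 166
166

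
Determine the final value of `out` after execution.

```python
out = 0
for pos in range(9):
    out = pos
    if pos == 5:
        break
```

Let's trace through this code step by step.

Initialize: out = 0
Entering loop: for pos in range(9):

After execution: out = 5
5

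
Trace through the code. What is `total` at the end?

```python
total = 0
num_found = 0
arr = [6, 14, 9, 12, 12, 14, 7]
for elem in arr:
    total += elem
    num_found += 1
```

Let's trace through this code step by step.

Initialize: total = 0
Initialize: num_found = 0
Initialize: arr = [6, 14, 9, 12, 12, 14, 7]
Entering loop: for elem in arr:

After execution: total = 74
74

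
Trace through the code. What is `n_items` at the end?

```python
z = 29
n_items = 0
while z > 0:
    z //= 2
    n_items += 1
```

Let's trace through this code step by step.

Initialize: z = 29
Initialize: n_items = 0
Entering loop: while z > 0:

After execution: n_items = 5
5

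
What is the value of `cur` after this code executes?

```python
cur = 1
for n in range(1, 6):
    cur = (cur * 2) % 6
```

Let's trace through this code step by step.

Initialize: cur = 1
Entering loop: for n in range(1, 6):

After execution: cur = 2
2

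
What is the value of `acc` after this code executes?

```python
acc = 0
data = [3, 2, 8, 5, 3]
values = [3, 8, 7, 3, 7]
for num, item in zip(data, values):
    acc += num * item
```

Let's trace through this code step by step.

Initialize: acc = 0
Initialize: data = [3, 2, 8, 5, 3]
Initialize: values = [3, 8, 7, 3, 7]
Entering loop: for num, item in zip(data, values):

After execution: acc = 117
117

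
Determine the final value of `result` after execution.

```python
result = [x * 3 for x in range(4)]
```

Let's trace through this code step by step.

Initialize: result = [x * 3 for x in range(4)]

After execution: result = [0, 3, 6, 9]
[0, 3, 6, 9]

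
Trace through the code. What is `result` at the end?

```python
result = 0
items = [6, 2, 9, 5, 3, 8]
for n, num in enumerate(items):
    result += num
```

Let's trace through this code step by step.

Initialize: result = 0
Initialize: items = [6, 2, 9, 5, 3, 8]
Entering loop: for n, num in enumerate(items):

After execution: result = 33
33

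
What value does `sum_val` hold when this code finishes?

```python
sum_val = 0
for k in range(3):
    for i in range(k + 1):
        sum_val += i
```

Let's trace through this code step by step.

Initialize: sum_val = 0
Entering loop: for k in range(3):

After execution: sum_val = 4
4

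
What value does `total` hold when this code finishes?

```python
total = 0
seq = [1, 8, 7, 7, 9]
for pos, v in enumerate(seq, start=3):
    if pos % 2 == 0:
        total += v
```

Let's trace through this code step by step.

Initialize: total = 0
Initialize: seq = [1, 8, 7, 7, 9]
Entering loop: for pos, v in enumerate(seq, start=3):

After execution: total = 15
15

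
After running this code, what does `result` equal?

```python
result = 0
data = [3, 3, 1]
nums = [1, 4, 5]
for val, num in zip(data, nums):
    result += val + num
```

Let's trace through this code step by step.

Initialize: result = 0
Initialize: data = [3, 3, 1]
Initialize: nums = [1, 4, 5]
Entering loop: for val, num in zip(data, nums):

After execution: result = 17
17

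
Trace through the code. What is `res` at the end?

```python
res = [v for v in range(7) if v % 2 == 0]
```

Let's trace through this code step by step.

Initialize: res = [v for v in range(7) if v % 2 == 0]

After execution: res = [0, 2, 4, 6]
[0, 2, 4, 6]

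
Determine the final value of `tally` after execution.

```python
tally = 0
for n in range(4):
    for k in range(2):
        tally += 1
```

Let's trace through this code step by step.

Initialize: tally = 0
Entering loop: for n in range(4):

After execution: tally = 8
8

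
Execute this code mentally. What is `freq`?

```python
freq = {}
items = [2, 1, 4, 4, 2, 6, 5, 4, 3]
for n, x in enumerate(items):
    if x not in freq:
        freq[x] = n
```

Let's trace through this code step by step.

Initialize: freq = {}
Initialize: items = [2, 1, 4, 4, 2, 6, 5, 4, 3]
Entering loop: for n, x in enumerate(items):

After execution: freq = {2: 0, 1: 1, 4: 2, 6: 5, 5: 6, 3: 8}
{2: 0, 1: 1, 4: 2, 6: 5, 5: 6, 3: 8}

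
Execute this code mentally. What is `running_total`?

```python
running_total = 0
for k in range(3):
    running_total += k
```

Let's trace through this code step by step.

Initialize: running_total = 0
Entering loop: for k in range(3):

After execution: running_total = 3
3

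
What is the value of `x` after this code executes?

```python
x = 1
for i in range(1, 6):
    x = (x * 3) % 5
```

Let's trace through this code step by step.

Initialize: x = 1
Entering loop: for i in range(1, 6):

After execution: x = 3
3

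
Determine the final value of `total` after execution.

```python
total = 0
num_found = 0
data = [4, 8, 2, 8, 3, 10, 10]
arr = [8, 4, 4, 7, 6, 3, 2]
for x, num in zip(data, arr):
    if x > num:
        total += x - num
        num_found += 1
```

Let's trace through this code step by step.

Initialize: total = 0
Initialize: num_found = 0
Initialize: data = [4, 8, 2, 8, 3, 10, 10]
Initialize: arr = [8, 4, 4, 7, 6, 3, 2]
Entering loop: for x, num in zip(data, arr):

After execution: total = 20
20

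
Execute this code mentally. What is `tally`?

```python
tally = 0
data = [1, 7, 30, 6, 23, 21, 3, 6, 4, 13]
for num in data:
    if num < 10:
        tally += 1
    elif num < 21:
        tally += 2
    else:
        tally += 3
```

Let's trace through this code step by step.

Initialize: tally = 0
Initialize: data = [1, 7, 30, 6, 23, 21, 3, 6, 4, 13]
Entering loop: for num in data:

After execution: tally = 17
17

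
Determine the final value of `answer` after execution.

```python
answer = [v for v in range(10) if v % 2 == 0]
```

Let's trace through this code step by step.

Initialize: answer = [v for v in range(10) if v % 2 == 0]

After execution: answer = [0, 2, 4, 6, 8]
[0, 2, 4, 6, 8]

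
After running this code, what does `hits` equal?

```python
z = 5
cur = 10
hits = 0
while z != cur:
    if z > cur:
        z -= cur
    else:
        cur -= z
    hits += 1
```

Let's trace through this code step by step.

Initialize: z = 5
Initialize: cur = 10
Initialize: hits = 0
Entering loop: while z != cur:

After execution: hits = 1
1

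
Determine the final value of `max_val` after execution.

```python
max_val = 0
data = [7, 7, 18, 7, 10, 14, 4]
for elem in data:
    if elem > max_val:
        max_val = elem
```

Let's trace through this code step by step.

Initialize: max_val = 0
Initialize: data = [7, 7, 18, 7, 10, 14, 4]
Entering loop: for elem in data:

After execution: max_val = 18
18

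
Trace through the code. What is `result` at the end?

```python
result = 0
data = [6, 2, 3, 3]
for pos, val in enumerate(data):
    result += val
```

Let's trace through this code step by step.

Initialize: result = 0
Initialize: data = [6, 2, 3, 3]
Entering loop: for pos, val in enumerate(data):

After execution: result = 14
14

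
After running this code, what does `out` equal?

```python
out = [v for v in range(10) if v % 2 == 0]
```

Let's trace through this code step by step.

Initialize: out = [v for v in range(10) if v % 2 == 0]

After execution: out = [0, 2, 4, 6, 8]
[0, 2, 4, 6, 8]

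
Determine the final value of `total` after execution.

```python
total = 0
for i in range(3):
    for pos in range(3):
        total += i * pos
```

Let's trace through this code step by step.

Initialize: total = 0
Entering loop: for i in range(3):

After execution: total = 9
9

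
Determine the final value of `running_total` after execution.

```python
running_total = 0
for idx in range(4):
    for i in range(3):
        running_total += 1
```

Let's trace through this code step by step.

Initialize: running_total = 0
Entering loop: for idx in range(4):

After execution: running_total = 12
12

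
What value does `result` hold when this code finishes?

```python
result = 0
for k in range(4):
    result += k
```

Let's trace through this code step by step.

Initialize: result = 0
Entering loop: for k in range(4):

After execution: result = 6
6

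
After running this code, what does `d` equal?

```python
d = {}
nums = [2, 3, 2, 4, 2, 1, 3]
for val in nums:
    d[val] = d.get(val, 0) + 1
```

Let's trace through this code step by step.

Initialize: d = {}
Initialize: nums = [2, 3, 2, 4, 2, 1, 3]
Entering loop: for val in nums:

After execution: d = {2: 3, 3: 2, 4: 1, 1: 1}
{2: 3, 3: 2, 4: 1, 1: 1}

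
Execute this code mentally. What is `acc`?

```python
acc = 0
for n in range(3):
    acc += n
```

Let's trace through this code step by step.

Initialize: acc = 0
Entering loop: for n in range(3):

After execution: acc = 3
3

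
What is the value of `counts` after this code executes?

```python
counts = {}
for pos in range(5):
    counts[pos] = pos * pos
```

Let's trace through this code step by step.

Initialize: counts = {}
Entering loop: for pos in range(5):

After execution: counts = {0: 0, 1: 1, 2: 4, 3: 9, 4: 16}
{0: 0, 1: 1, 2: 4, 3: 9, 4: 16}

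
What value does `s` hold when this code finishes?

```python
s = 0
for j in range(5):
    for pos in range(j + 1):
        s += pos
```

Let's trace through this code step by step.

Initialize: s = 0
Entering loop: for j in range(5):

After execution: s = 20
20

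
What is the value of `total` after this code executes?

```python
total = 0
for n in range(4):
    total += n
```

Let's trace through this code step by step.

Initialize: total = 0
Entering loop: for n in range(4):

After execution: total = 6
6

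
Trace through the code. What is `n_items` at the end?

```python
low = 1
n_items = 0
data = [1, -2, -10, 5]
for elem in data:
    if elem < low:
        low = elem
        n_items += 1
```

Let's trace through this code step by step.

Initialize: low = 1
Initialize: n_items = 0
Initialize: data = [1, -2, -10, 5]
Entering loop: for elem in data:

After execution: n_items = 2
2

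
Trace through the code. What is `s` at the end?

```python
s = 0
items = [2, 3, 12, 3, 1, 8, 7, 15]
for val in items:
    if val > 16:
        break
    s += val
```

Let's trace through this code step by step.

Initialize: s = 0
Initialize: items = [2, 3, 12, 3, 1, 8, 7, 15]
Entering loop: for val in items:

After execution: s = 51
51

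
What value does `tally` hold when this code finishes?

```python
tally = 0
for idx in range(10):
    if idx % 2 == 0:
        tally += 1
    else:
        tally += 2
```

Let's trace through this code step by step.

Initialize: tally = 0
Entering loop: for idx in range(10):

After execution: tally = 15
15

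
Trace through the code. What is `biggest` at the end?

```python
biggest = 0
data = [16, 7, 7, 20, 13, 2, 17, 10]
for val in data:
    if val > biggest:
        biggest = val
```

Let's trace through this code step by step.

Initialize: biggest = 0
Initialize: data = [16, 7, 7, 20, 13, 2, 17, 10]
Entering loop: for val in data:

After execution: biggest = 20
20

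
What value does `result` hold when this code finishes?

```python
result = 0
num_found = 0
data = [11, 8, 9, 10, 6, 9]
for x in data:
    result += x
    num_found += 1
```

Let's trace through this code step by step.

Initialize: result = 0
Initialize: num_found = 0
Initialize: data = [11, 8, 9, 10, 6, 9]
Entering loop: for x in data:

After execution: result = 53
53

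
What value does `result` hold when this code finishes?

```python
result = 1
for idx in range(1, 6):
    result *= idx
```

Let's trace through this code step by step.

Initialize: result = 1
Entering loop: for idx in range(1, 6):

After execution: result = 120
120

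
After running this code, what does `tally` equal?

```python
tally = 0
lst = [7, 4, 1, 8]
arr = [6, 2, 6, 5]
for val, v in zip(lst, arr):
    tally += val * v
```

Let's trace through this code step by step.

Initialize: tally = 0
Initialize: lst = [7, 4, 1, 8]
Initialize: arr = [6, 2, 6, 5]
Entering loop: for val, v in zip(lst, arr):

After execution: tally = 96
96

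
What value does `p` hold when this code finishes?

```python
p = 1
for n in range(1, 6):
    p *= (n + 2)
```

Let's trace through this code step by step.

Initialize: p = 1
Entering loop: for n in range(1, 6):

After execution: p = 2520
2520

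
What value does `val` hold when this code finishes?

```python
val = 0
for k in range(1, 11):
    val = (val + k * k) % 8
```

Let's trace through this code step by step.

Initialize: val = 0
Entering loop: for k in range(1, 11):

After execution: val = 1
1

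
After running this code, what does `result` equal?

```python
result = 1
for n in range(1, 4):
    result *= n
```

Let's trace through this code step by step.

Initialize: result = 1
Entering loop: for n in range(1, 4):

After execution: result = 6
6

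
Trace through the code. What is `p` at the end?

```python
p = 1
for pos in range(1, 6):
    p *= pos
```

Let's trace through this code step by step.

Initialize: p = 1
Entering loop: for pos in range(1, 6):

After execution: p = 120
120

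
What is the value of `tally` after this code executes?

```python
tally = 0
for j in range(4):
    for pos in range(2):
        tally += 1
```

Let's trace through this code step by step.

Initialize: tally = 0
Entering loop: for j in range(4):

After execution: tally = 8
8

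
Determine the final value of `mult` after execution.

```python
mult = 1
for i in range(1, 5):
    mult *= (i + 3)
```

Let's trace through this code step by step.

Initialize: mult = 1
Entering loop: for i in range(1, 5):

After execution: mult = 840
840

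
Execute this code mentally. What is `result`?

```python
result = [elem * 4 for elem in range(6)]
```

Let's trace through this code step by step.

Initialize: result = [elem * 4 for elem in range(6)]

After execution: result = [0, 4, 8, 12, 16, 20]
[0, 4, 8, 12, 16, 20]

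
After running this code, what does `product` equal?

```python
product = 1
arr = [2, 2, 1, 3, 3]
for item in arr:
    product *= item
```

Let's trace through this code step by step.

Initialize: product = 1
Initialize: arr = [2, 2, 1, 3, 3]
Entering loop: for item in arr:

After execution: product = 36
36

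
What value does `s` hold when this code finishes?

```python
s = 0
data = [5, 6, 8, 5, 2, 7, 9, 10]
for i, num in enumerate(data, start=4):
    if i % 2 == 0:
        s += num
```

Let's trace through this code step by step.

Initialize: s = 0
Initialize: data = [5, 6, 8, 5, 2, 7, 9, 10]
Entering loop: for i, num in enumerate(data, start=4):

After execution: s = 24
24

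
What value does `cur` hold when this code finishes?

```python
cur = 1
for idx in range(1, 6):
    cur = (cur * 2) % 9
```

Let's trace through this code step by step.

Initialize: cur = 1
Entering loop: for idx in range(1, 6):

After execution: cur = 5
5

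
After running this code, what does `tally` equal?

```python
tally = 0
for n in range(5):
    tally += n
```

Let's trace through this code step by step.

Initialize: tally = 0
Entering loop: for n in range(5):

After execution: tally = 10
10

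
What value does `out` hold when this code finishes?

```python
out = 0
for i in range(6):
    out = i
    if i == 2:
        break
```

Let's trace through this code step by step.

Initialize: out = 0
Entering loop: for i in range(6):

After execution: out = 2
2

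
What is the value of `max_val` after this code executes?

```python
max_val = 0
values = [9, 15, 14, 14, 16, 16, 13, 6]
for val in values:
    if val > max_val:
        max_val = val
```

Let's trace through this code step by step.

Initialize: max_val = 0
Initialize: values = [9, 15, 14, 14, 16, 16, 13, 6]
Entering loop: for val in values:

After execution: max_val = 16
16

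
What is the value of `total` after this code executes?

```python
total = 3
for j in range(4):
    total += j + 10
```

Let's trace through this code step by step.

Initialize: total = 3
Entering loop: for j in range(4):

After execution: total = 49
49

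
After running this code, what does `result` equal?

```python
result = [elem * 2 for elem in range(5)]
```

Let's trace through this code step by step.

Initialize: result = [elem * 2 for elem in range(5)]

After execution: result = [0, 2, 4, 6, 8]
[0, 2, 4, 6, 8]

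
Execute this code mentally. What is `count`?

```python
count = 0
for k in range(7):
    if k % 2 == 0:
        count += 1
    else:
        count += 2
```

Let's trace through this code step by step.

Initialize: count = 0
Entering loop: for k in range(7):

After execution: count = 10
10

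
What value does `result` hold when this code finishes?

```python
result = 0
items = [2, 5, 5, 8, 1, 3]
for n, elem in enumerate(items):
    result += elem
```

Let's trace through this code step by step.

Initialize: result = 0
Initialize: items = [2, 5, 5, 8, 1, 3]
Entering loop: for n, elem in enumerate(items):

After execution: result = 24
24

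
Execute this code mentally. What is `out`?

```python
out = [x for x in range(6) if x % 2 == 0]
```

Let's trace through this code step by step.

Initialize: out = [x for x in range(6) if x % 2 == 0]

After execution: out = [0, 2, 4]
[0, 2, 4]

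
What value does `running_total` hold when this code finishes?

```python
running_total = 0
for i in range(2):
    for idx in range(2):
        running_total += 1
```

Let's trace through this code step by step.

Initialize: running_total = 0
Entering loop: for i in range(2):

After execution: running_total = 4
4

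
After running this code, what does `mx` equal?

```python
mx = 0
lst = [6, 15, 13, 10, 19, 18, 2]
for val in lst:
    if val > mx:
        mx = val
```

Let's trace through this code step by step.

Initialize: mx = 0
Initialize: lst = [6, 15, 13, 10, 19, 18, 2]
Entering loop: for val in lst:

After execution: mx = 19
19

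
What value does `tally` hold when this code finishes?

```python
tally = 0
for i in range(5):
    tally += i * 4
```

Let's trace through this code step by step.

Initialize: tally = 0
Entering loop: for i in range(5):

After execution: tally = 40
40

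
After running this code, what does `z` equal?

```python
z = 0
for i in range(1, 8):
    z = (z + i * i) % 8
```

Let's trace through this code step by step.

Initialize: z = 0
Entering loop: for i in range(1, 8):

After execution: z = 4
4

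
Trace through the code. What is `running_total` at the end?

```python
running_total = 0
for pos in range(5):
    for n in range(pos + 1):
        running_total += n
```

Let's trace through this code step by step.

Initialize: running_total = 0
Entering loop: for pos in range(5):

After execution: running_total = 20
20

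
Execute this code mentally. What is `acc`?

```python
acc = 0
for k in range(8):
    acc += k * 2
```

Let's trace through this code step by step.

Initialize: acc = 0
Entering loop: for k in range(8):

After execution: acc = 56
56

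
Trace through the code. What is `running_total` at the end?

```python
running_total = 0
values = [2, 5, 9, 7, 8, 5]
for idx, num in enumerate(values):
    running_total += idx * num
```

Let's trace through this code step by step.

Initialize: running_total = 0
Initialize: values = [2, 5, 9, 7, 8, 5]
Entering loop: for idx, num in enumerate(values):

After execution: running_total = 101
101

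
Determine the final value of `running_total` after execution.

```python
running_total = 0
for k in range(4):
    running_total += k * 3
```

Let's trace through this code step by step.

Initialize: running_total = 0
Entering loop: for k in range(4):

After execution: running_total = 18
18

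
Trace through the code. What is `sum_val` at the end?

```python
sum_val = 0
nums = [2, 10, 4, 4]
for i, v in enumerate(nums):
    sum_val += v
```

Let's trace through this code step by step.

Initialize: sum_val = 0
Initialize: nums = [2, 10, 4, 4]
Entering loop: for i, v in enumerate(nums):

After execution: sum_val = 20
20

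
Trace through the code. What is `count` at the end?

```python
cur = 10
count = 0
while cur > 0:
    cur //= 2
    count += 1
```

Let's trace through this code step by step.

Initialize: cur = 10
Initialize: count = 0
Entering loop: while cur > 0:

After execution: count = 4
4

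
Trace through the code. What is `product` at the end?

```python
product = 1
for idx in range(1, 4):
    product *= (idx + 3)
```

Let's trace through this code step by step.

Initialize: product = 1
Entering loop: for idx in range(1, 4):

After execution: product = 120
120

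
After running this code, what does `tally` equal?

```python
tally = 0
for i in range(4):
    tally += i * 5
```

Let's trace through this code step by step.

Initialize: tally = 0
Entering loop: for i in range(4):

After execution: tally = 30
30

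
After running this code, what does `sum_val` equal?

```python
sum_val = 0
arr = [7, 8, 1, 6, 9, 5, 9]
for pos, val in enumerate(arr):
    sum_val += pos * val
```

Let's trace through this code step by step.

Initialize: sum_val = 0
Initialize: arr = [7, 8, 1, 6, 9, 5, 9]
Entering loop: for pos, val in enumerate(arr):

After execution: sum_val = 143
143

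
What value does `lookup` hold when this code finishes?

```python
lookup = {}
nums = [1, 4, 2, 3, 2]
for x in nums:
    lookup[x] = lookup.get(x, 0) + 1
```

Let's trace through this code step by step.

Initialize: lookup = {}
Initialize: nums = [1, 4, 2, 3, 2]
Entering loop: for x in nums:

After execution: lookup = {1: 1, 4: 1, 2: 2, 3: 1}
{1: 1, 4: 1, 2: 2, 3: 1}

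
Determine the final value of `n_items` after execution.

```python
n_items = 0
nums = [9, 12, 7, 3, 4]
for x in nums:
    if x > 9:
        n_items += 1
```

Let's trace through this code step by step.

Initialize: n_items = 0
Initialize: nums = [9, 12, 7, 3, 4]
Entering loop: for x in nums:

After execution: n_items = 1
1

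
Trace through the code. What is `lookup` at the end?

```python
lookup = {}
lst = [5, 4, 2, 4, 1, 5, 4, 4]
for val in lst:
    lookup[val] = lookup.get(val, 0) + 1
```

Let's trace through this code step by step.

Initialize: lookup = {}
Initialize: lst = [5, 4, 2, 4, 1, 5, 4, 4]
Entering loop: for val in lst:

After execution: lookup = {5: 2, 4: 4, 2: 1, 1: 1}
{5: 2, 4: 4, 2: 1, 1: 1}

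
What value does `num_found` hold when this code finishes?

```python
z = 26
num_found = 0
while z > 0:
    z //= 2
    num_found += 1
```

Let's trace through this code step by step.

Initialize: z = 26
Initialize: num_found = 0
Entering loop: while z > 0:

After execution: num_found = 5
5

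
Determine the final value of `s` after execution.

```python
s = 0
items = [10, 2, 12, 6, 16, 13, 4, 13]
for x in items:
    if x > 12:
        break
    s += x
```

Let's trace through this code step by step.

Initialize: s = 0
Initialize: items = [10, 2, 12, 6, 16, 13, 4, 13]
Entering loop: for x in items:

After execution: s = 30
30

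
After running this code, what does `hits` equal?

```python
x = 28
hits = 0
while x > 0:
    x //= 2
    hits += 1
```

Let's trace through this code step by step.

Initialize: x = 28
Initialize: hits = 0
Entering loop: while x > 0:

After execution: hits = 5
5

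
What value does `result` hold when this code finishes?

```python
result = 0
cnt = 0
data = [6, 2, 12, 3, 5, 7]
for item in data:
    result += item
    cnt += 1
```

Let's trace through this code step by step.

Initialize: result = 0
Initialize: cnt = 0
Initialize: data = [6, 2, 12, 3, 5, 7]
Entering loop: for item in data:

After execution: result = 35
35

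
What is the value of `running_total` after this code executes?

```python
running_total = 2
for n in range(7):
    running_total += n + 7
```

Let's trace through this code step by step.

Initialize: running_total = 2
Entering loop: for n in range(7):

After execution: running_total = 72
72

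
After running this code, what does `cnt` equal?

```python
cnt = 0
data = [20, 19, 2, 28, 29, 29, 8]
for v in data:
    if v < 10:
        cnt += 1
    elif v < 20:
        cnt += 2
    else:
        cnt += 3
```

Let's trace through this code step by step.

Initialize: cnt = 0
Initialize: data = [20, 19, 2, 28, 29, 29, 8]
Entering loop: for v in data:

After execution: cnt = 16
16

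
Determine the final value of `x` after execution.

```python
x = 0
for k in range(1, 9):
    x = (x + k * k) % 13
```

Let's trace through this code step by step.

Initialize: x = 0
Entering loop: for k in range(1, 9):

After execution: x = 9
9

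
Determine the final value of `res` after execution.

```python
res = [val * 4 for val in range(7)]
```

Let's trace through this code step by step.

Initialize: res = [val * 4 for val in range(7)]

After execution: res = [0, 4, 8, 12, 16, 20, 24]
[0, 4, 8, 12, 16, 20, 24]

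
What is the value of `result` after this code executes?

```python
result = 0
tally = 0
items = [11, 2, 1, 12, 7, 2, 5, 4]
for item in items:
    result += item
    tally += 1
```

Let's trace through this code step by step.

Initialize: result = 0
Initialize: tally = 0
Initialize: items = [11, 2, 1, 12, 7, 2, 5, 4]
Entering loop: for item in items:

After execution: result = 44
44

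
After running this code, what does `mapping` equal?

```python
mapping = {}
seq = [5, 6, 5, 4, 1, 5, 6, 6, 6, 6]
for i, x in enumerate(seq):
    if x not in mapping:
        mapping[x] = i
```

Let's trace through this code step by step.

Initialize: mapping = {}
Initialize: seq = [5, 6, 5, 4, 1, 5, 6, 6, 6, 6]
Entering loop: for i, x in enumerate(seq):

After execution: mapping = {5: 0, 6: 1, 4: 3, 1: 4}
{5: 0, 6: 1, 4: 3, 1: 4}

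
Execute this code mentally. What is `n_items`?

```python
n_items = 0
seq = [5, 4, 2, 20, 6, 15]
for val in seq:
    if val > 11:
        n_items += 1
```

Let's trace through this code step by step.

Initialize: n_items = 0
Initialize: seq = [5, 4, 2, 20, 6, 15]
Entering loop: for val in seq:

After execution: n_items = 2
2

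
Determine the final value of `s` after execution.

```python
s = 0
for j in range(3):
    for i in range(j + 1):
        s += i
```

Let's trace through this code step by step.

Initialize: s = 0
Entering loop: for j in range(3):

After execution: s = 4
4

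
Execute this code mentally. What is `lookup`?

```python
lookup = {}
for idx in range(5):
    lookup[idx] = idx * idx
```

Let's trace through this code step by step.

Initialize: lookup = {}
Entering loop: for idx in range(5):

After execution: lookup = {0: 0, 1: 1, 2: 4, 3: 9, 4: 16}
{0: 0, 1: 1, 2: 4, 3: 9, 4: 16}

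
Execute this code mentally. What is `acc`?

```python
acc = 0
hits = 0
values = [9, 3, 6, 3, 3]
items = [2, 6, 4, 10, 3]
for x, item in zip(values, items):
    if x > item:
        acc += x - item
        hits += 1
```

Let's trace through this code step by step.

Initialize: acc = 0
Initialize: hits = 0
Initialize: values = [9, 3, 6, 3, 3]
Initialize: items = [2, 6, 4, 10, 3]
Entering loop: for x, item in zip(values, items):

After execution: acc = 9
9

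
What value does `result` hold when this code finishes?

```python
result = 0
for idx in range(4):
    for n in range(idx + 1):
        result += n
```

Let's trace through this code step by step.

Initialize: result = 0
Entering loop: for idx in range(4):

After execution: result = 10
10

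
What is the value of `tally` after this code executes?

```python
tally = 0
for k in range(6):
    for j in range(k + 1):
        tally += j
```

Let's trace through this code step by step.

Initialize: tally = 0
Entering loop: for k in range(6):

After execution: tally = 35
35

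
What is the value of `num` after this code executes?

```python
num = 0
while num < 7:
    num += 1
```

Let's trace through this code step by step.

Initialize: num = 0
Entering loop: while num < 7:

After execution: num = 7
7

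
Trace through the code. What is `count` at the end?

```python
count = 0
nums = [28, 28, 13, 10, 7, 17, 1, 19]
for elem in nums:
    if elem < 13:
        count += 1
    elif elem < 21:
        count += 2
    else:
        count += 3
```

Let's trace through this code step by step.

Initialize: count = 0
Initialize: nums = [28, 28, 13, 10, 7, 17, 1, 19]
Entering loop: for elem in nums:

After execution: count = 15
15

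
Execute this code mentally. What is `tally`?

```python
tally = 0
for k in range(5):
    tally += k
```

Let's trace through this code step by step.

Initialize: tally = 0
Entering loop: for k in range(5):

After execution: tally = 10
10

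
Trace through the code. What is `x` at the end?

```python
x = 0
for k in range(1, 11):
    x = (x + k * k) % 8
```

Let's trace through this code step by step.

Initialize: x = 0
Entering loop: for k in range(1, 11):

After execution: x = 1
1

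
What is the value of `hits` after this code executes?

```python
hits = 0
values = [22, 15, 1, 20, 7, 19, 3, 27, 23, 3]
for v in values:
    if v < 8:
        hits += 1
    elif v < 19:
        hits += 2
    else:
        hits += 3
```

Let's trace through this code step by step.

Initialize: hits = 0
Initialize: values = [22, 15, 1, 20, 7, 19, 3, 27, 23, 3]
Entering loop: for v in values:

After execution: hits = 21
21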